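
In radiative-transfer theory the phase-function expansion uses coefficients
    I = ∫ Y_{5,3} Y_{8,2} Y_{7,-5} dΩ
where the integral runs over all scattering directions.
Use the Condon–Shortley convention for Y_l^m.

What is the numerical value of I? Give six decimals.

0.146003

Rules hold: Σm=0, L=20 even, 3≤7≤13.
N = 11·17·15 = 2805
Δ = 6!·4!·10!/21! = 1/814773960
Racah Σ t=1..5: t=1:−1/87091200 t=2:+1/4976640 t=3:−1/2073600 t=4:+1/4976640 t=5:−1/87091200 = -1/9676800
⇒ 3j(5 8 7; 0 0 0)² = 360/46189, sgn +1
Racah Σ t=0..2: t=0:+1/10450944000 t=1:−1/261273600 t=2:+1/92897280 = 7/995328000
⇒ 3j(5 8 7; 3 2 -5)² = 1029/83980, sgn +1
4πI² = N·(3j₀)²·(3jₘ)² = 277830/1037153
I = +1·√(0.267878/4π) = 0.14600349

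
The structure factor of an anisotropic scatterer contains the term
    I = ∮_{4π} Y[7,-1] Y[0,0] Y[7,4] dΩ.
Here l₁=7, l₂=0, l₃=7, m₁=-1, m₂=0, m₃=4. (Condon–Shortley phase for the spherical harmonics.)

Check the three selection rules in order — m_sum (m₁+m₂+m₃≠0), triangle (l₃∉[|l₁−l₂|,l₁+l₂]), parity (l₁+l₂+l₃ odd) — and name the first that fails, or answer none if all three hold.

m_sum

m₁+m₂+m₃ = -1 + 0 + 4 = 3  ✗
triangle: |7−0|=7 ≤ l₃=7 ≤ 7+0=7
parity: l₁+l₂+l₃ = 14 is even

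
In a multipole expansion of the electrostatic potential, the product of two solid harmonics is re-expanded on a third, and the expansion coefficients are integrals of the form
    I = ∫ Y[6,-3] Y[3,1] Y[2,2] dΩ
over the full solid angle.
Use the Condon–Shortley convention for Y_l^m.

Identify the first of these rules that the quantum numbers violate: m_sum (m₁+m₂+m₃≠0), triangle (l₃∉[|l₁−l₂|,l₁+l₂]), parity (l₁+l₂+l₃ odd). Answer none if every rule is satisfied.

m₁+m₂+m₃ = -3 + 1 + 2 = 0  ✓
triangle: |6−3|=3 ≤ l₃=2 ≤ 6+3=9  ✗
parity: l₁+l₂+l₃ = 11 is odd

triangle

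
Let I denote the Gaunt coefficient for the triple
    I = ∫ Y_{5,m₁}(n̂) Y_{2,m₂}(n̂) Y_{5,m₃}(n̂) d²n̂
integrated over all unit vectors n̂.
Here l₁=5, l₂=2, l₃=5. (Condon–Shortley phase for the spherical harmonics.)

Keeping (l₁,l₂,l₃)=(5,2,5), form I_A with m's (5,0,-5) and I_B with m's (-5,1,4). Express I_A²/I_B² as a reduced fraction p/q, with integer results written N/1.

Shared (l₁,l₂,l₃)=(5,2,5): N and (l;000)² cancel in I_A²/I_B².
A: Δ = 2!·8!·2!/13! = 1/38610; Racah Σ t=0..0: t=0:+1/161280 = 1/161280; ⇒ 3j(5 2 5; 5 0 -5)² = 15/286, sgn +1
B: Δ = 2!·8!·2!/13! = 1/38610; Racah Σ t=2..2: t=2:+1/80640 = 1/80640; ⇒ 3j(5 2 5; -5 1 4)² = 9/286, sgn -1
I_A²/I_B² = (15/286)/(9/286) = 5/3

5/3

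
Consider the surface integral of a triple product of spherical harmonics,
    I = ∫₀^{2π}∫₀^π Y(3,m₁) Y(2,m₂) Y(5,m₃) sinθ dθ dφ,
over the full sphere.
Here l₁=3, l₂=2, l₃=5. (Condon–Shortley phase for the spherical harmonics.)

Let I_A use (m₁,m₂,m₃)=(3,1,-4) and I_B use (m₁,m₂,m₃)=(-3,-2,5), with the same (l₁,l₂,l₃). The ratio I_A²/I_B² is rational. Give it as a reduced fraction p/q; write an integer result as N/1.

2/5

l's match ⇒ only the (l;m) 3-j factors differ between A and B.
A: triangle coeff Δ(3,2,5) = 1/2310; Σ_t [0,0]: t=0:+1/4320 = 1/4320; (3j)²=2/55 [(3 2 5; 3 1 -4)], sign=-1
B: triangle coeff Δ(3,2,5) = 1/2310; Σ_t [0,0]: t=0:+1/17280 = 1/17280; (3j)²=1/11 [(3 2 5; -3 -2 5)], sign=+1
I_A²/I_B² = (2/55)/(1/11) = 2/5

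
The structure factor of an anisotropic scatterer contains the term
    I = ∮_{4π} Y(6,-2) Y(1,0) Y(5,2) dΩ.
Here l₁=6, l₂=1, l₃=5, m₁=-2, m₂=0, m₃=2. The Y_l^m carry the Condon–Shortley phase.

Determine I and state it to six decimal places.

Rules hold: Σm=0, L=12 even, 5≤5≤7.
N = 13·3·11 = 429
Δ = 2!·10!·0!/13! = 1/858
Racah Σ t=1..1: t=1:−1/14400 = -1/14400
⇒ 3j(6 1 5; 0 0 0)² = 6/143, sgn +1
Racah Σ t=1..1: t=1:−1/30240 = -1/30240
⇒ 3j(6 1 5; -2 0 2)² = 16/429, sgn +1
4πI² = N·(3j₀)²·(3jₘ)² = 96/143
I = +1·√(0.671329/4π) = 0.23113338

0.231133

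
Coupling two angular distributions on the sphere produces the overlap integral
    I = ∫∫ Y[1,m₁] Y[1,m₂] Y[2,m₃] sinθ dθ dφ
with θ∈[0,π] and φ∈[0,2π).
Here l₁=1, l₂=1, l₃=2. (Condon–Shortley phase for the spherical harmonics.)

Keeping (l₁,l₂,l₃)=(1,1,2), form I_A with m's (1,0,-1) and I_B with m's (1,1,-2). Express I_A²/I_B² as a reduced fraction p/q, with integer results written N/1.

1/2

l's match ⇒ only the (l;m) 3-j factors differ between A and B.
A: triangle coeff Δ(1,1,2) = 1/30; Σ_t [0,0]: t=0:+1/2 = 1/2; (3j)²=1/10 [(1 1 2; 1 0 -1)], sign=-1
B: triangle coeff Δ(1,1,2) = 1/30; Σ_t [0,0]: t=0:+1/4 = 1/4; (3j)²=1/5 [(1 1 2; 1 1 -2)], sign=+1
I_A²/I_B² = (1/10)/(1/5) = 1/2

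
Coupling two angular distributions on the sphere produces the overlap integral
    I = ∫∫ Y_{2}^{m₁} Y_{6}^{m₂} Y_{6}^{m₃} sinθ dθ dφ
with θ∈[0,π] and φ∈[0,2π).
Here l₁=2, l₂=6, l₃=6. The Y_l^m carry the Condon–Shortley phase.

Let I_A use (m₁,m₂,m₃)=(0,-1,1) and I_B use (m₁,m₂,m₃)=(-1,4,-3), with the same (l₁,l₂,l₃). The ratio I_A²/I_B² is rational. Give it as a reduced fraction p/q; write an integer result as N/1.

169/245

Same 2,6,6: normalisation and zero-m 3j drop out of the ratio.
A: Δ: 2! 2! 10! / 15! → 1/90090; sum: t=0:+1/57600 t=1:−1/17280 t=2:+1/120960 = -13/403200; 3j²(2 6 6; 0 -1 1) = Δ·Π!·Σ² = 13/770  (sign +1)
B: Δ: 2! 2! 10! / 15! → 1/90090; sum: t=1:−1/725760 t=2:+1/161280 = 1/207360; 3j²(2 6 6; -1 4 -3) = Δ·Π!·Σ² = 7/286  (sign -1)
I_A²/I_B² = (13/770)/(7/286) = 169/245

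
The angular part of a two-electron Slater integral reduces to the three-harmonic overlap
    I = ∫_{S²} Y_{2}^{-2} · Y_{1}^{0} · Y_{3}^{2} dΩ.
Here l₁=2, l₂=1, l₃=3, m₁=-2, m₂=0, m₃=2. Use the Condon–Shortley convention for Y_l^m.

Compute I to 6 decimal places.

0.184674

Rules hold: Σm=0, L=6 even, 1≤3≤3.
N = 5·3·7 = 105
Δ = 0!·4!·2!/7! = 1/105
Racah Σ t=0..0: t=0:+1/4 = 1/4
⇒ 3j(2 1 3; 0 0 0)² = 3/35, sgn -1
Racah Σ t=0..0: t=0:+1/24 = 1/24
⇒ 3j(2 1 3; -2 0 2)² = 1/21, sgn -1
4πI² = N·(3j₀)²·(3jₘ)² = 3/7
I = +1·√(0.428571/4π) = 0.18467439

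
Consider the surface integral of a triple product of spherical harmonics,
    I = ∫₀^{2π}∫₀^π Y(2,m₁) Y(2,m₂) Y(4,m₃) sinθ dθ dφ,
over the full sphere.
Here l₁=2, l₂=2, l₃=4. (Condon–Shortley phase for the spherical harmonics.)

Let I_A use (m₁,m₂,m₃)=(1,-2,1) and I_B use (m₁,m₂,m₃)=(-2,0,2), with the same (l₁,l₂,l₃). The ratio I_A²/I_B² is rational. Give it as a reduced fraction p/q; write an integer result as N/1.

1/3

Shared (l₁,l₂,l₃)=(2,2,4): N and (l;000)² cancel in I_A²/I_B².
A: Δ = 0!·4!·4!/9! = 1/630; Racah Σ t=0..0: t=0:+1/144 = 1/144; ⇒ 3j(2 2 4; 1 -2 1)² = 1/126, sgn -1
B: Δ = 0!·4!·4!/9! = 1/630; Racah Σ t=0..0: t=0:+1/96 = 1/96; ⇒ 3j(2 2 4; -2 0 2)² = 1/42, sgn +1
I_A²/I_B² = (1/126)/(1/42) = 1/3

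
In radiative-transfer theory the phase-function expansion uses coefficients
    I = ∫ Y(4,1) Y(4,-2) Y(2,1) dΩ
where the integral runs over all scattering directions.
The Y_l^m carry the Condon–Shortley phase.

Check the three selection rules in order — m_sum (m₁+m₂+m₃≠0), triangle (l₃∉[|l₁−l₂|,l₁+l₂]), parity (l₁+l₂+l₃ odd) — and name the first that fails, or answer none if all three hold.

none

azimuthal sum: 1 − 2 + 1 = 0  ✓
0 ≤ 2 ≤ 8 (triangle on l)  ✓
L = 4 + 4 + 2 = 10 (even)  ✓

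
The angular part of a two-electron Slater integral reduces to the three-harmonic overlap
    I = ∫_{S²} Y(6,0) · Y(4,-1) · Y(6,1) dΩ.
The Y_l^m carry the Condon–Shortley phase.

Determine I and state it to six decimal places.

m-sum 0 ✓  L=16 even ✓  2≤6≤10 ✓
Π(2lᵢ+1) = 13×9×13 = 1521
triangle coeff Δ(6,4,6) = 1/15315300
Σ_t [0,4]: t=0:+1/829440 t=1:−1/25920 t=2:+1/9216 t=3:−1/25920 t=4:+1/829440 = 7/207360
(3j)²=28/2431 [(6 4 6; 0 0 0)], sign=+1
Σ_t [0,3]: t=0:+1/207360 t=1:−1/17280 t=2:+1/13824 t=3:−1/103680 = 1/103680
(3j)²=10/7293 [(6 4 6; 0 -1 1)], sign=-1
⇒ 4πI² = 840/34969
I = (-1)√(840/34969/(4π)) = -0.04372130

-0.043721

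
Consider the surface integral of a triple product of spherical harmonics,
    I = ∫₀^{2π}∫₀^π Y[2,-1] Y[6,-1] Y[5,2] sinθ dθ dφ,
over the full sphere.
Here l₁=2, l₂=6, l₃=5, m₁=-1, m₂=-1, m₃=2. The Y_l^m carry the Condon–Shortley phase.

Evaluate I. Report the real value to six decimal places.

0.000000

L=13 odd ⇒ parity kills the (l;000) factor ⇒ I = 0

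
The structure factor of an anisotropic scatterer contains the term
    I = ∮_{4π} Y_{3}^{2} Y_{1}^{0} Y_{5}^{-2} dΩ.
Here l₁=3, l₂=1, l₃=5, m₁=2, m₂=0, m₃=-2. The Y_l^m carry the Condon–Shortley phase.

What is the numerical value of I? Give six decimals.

0.000000

l₃=5 ∉ [2,4] — triangle fails ⇒ I = 0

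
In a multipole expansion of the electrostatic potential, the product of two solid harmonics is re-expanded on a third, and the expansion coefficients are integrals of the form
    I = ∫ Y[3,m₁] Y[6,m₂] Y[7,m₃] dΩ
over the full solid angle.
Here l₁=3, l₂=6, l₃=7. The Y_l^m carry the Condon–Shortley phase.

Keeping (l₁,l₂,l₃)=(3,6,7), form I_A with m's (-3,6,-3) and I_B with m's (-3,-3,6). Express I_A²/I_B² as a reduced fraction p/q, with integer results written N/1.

2/65

l's match ⇒ only the (l;m) 3-j factors differ between A and B.
A: triangle coeff Δ(3,6,7) = 1/2042040; Σ_t [2,2]: t=2:+1/174182400 = 1/174182400; (3j)²=3/6188 [(3 6 7; -3 6 -3)], sign=+1
B: triangle coeff Δ(3,6,7) = 1/2042040; Σ_t [2,2]: t=2:+1/17418240 = 1/17418240; (3j)²=15/952 [(3 6 7; -3 -3 6)], sign=-1
I_A²/I_B² = (3/6188)/(15/952) = 2/65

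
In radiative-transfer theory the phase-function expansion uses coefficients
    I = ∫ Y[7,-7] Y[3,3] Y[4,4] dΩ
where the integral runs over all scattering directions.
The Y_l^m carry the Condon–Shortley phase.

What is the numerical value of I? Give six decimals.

-0.369241

Rules hold: Σm=0, L=14 even, 4≤4≤10.
N = 15·7·9 = 945
Δ = 6!·8!·0!/15! = 1/45045
Racah Σ t=3..3: t=3:−1/20736 = -1/20736
⇒ 3j(7 3 4; 0 0 0)² = 35/1287, sgn -1
Racah Σ t=6..6: t=6:+1/29030400 = 1/29030400
⇒ 3j(7 3 4; -7 3 4)² = 1/15, sgn +1
4πI² = N·(3j₀)²·(3jₘ)² = 245/143
I = -1·√(1.71329/4π) = -0.36924115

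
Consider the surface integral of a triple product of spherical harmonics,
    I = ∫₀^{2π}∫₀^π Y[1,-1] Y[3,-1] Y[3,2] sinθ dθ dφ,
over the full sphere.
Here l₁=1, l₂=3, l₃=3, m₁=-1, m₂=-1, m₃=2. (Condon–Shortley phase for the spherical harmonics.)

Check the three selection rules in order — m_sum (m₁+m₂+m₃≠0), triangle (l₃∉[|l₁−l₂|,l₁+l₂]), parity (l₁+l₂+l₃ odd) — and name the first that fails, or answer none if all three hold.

Σmᵢ = 0  ✓
l₃∈[|l₁−l₂|,l₁+l₂]=[2,4], have l₃=3  ✓
Σlᵢ = 7 ⇒ odd  ✗

parity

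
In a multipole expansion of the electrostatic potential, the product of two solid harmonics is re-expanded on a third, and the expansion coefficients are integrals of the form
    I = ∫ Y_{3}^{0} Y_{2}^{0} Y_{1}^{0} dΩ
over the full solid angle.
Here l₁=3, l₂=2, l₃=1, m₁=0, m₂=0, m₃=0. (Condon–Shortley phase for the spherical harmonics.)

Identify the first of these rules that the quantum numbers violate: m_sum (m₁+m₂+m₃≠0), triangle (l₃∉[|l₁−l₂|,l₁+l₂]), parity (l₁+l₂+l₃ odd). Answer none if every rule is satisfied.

azimuthal sum: 0 + 0 + 0 = 0  ✓
1 ≤ 1 ≤ 5 (triangle on l)  ✓
L = 3 + 2 + 1 = 6 (even)  ✓

none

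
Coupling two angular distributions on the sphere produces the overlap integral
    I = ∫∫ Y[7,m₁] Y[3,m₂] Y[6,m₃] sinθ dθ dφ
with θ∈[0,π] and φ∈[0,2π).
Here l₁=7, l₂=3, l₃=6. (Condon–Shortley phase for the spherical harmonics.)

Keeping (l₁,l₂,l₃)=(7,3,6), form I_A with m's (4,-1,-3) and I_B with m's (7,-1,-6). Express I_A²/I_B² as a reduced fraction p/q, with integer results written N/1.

405/1001

Same 7,3,6: normalisation and zero-m 3j drop out of the ratio.
A: Δ: 4! 10! 2! / 17! → 1/2042040; sum: t=0:+1/1451520 t=1:−1/483840 t=2:+1/2903040 = -1/967680; 3j²(7 3 6; 4 -1 -3) = Δ·Π!·Σ² = 81/6188  (sign +1)
B: Δ: 4! 10! 2! / 17! → 1/2042040; sum: t=0:+1/174182400 = 1/174182400; 3j²(7 3 6; 7 -1 -6) = Δ·Π!·Σ² = 11/340  (sign +1)
I_A²/I_B² = (81/6188)/(11/340) = 405/1001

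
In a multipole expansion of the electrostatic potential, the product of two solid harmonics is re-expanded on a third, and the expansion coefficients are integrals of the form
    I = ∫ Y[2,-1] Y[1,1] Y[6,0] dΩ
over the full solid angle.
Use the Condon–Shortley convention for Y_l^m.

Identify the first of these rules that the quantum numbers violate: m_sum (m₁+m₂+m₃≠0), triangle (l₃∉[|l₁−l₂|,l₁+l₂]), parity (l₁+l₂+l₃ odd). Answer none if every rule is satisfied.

m₁+m₂+m₃ = -1 + 1 + 0 = 0  ✓
triangle: |2−1|=1 ≤ l₃=6 ≤ 2+1=3  ✗
parity: l₁+l₂+l₃ = 9 is odd

triangle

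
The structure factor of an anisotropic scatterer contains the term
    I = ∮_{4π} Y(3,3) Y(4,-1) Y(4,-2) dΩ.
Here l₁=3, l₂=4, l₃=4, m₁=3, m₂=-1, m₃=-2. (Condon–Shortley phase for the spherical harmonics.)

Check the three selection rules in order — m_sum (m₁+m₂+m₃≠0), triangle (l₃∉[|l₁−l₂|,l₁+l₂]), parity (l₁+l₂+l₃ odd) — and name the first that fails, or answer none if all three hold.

parity

Σmᵢ = 0  ✓
l₃∈[|l₁−l₂|,l₁+l₂]=[1,7], have l₃=4  ✓
Σlᵢ = 11 ⇒ odd  ✗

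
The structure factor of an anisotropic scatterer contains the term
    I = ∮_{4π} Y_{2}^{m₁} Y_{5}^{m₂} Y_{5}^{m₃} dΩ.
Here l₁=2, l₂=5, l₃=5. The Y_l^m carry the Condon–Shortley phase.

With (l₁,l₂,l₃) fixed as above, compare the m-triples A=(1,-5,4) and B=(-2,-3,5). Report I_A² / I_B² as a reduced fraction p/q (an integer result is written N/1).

Shared (l₁,l₂,l₃)=(2,5,5): N and (l;000)² cancel in I_A²/I_B².
A: Δ = 2!·2!·8!/13! = 1/38610; Racah Σ t=0..0: t=0:+1/80640 = 1/80640; ⇒ 3j(2 5 5; 1 -5 4)² = 9/286, sgn -1
B: Δ = 2!·2!·8!/13! = 1/38610; Racah Σ t=2..2: t=2:+1/161280 = 1/161280; ⇒ 3j(2 5 5; -2 -3 5)² = 1/143, sgn +1
I_A²/I_B² = (9/286)/(1/143) = 9/2

9/2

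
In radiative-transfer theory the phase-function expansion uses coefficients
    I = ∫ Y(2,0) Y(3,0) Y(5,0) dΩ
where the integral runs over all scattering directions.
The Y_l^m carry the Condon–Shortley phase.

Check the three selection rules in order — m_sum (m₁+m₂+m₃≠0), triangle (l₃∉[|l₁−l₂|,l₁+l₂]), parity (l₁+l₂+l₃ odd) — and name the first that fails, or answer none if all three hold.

none

azimuthal sum: 0 + 0 + 0 = 0  ✓
1 ≤ 5 ≤ 5 (triangle on l)  ✓
L = 2 + 3 + 5 = 10 (even)  ✓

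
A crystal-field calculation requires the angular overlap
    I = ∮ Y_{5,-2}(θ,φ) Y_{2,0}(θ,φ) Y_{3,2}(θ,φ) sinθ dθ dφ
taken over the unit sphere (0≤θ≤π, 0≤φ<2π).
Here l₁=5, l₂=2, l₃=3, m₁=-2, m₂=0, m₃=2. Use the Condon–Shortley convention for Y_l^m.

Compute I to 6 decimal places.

m-sum 0 ✓  L=10 even ✓  3≤3≤7 ✓
Π(2lᵢ+1) = 11×5×7 = 385
triangle coeff Δ(5,2,3) = 1/2310
Σ_t [2,2]: t=2:+1/144 = 1/144
(3j)²=10/231 [(5 2 3; 0 0 0)], sign=-1
Σ_t [2,2]: t=2:+1/480 = 1/480
(3j)²=3/110 [(5 2 3; -2 0 2)], sign=-1
⇒ 4πI² = 5/11
I = (+1)√(5/11/(4π)) = 0.19018827

0.190188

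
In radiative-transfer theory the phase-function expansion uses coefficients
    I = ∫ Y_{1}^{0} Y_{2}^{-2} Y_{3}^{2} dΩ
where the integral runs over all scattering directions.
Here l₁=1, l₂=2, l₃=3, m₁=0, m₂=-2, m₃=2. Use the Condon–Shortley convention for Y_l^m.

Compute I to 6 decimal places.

0.184674

Rules hold: Σm=0, L=6 even, 1≤3≤3.
N = 3·5·7 = 105
Δ = 0!·2!·4!/7! = 1/105
Racah Σ t=0..0: t=0:+1/4 = 1/4
⇒ 3j(1 2 3; 0 0 0)² = 3/35, sgn -1
Racah Σ t=0..0: t=0:+1/24 = 1/24
⇒ 3j(1 2 3; 0 -2 2)² = 1/21, sgn -1
4πI² = N·(3j₀)²·(3jₘ)² = 3/7
I = +1·√(0.428571/4π) = 0.18467439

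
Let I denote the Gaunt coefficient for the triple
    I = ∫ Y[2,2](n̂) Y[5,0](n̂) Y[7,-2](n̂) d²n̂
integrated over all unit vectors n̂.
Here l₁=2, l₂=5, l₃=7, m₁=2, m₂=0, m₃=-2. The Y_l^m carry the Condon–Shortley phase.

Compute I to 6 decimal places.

Rules hold: Σm=0, L=14 even, 3≤7≤7.
N = 5·11·15 = 825
Δ = 0!·4!·10!/15! = 1/15015
Racah Σ t=0..0: t=0:+1/57600 = 1/57600
⇒ 3j(2 5 7; 0 0 0)² = 21/715, sgn -1
Racah Σ t=0..0: t=0:+1/345600 = 1/345600
⇒ 3j(2 5 7; 2 0 -2)² = 6/715, sgn -1
4πI² = N·(3j₀)²·(3jₘ)² = 378/1859
I = +1·√(0.203335/4π) = 0.12720415

0.127204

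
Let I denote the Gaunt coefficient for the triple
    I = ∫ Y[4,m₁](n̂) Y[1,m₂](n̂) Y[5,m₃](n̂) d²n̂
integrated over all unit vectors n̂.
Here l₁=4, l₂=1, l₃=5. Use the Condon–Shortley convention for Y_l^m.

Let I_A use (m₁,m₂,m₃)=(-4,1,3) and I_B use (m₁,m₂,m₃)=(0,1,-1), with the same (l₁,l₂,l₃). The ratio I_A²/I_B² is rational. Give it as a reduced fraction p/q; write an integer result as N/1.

Same 4,1,5: normalisation and zero-m 3j drop out of the ratio.
A: Δ: 0! 8! 2! / 11! → 1/495; sum: t=0:+1/80640 = 1/80640; 3j²(4 1 5; -4 1 3) = Δ·Π!·Σ² = 1/495  (sign +1)
B: Δ: 0! 8! 2! / 11! → 1/495; sum: t=0:+1/1152 = 1/1152; 3j²(4 1 5; 0 1 -1) = Δ·Π!·Σ² = 1/33  (sign +1)
I_A²/I_B² = (1/495)/(1/33) = 1/15

1/15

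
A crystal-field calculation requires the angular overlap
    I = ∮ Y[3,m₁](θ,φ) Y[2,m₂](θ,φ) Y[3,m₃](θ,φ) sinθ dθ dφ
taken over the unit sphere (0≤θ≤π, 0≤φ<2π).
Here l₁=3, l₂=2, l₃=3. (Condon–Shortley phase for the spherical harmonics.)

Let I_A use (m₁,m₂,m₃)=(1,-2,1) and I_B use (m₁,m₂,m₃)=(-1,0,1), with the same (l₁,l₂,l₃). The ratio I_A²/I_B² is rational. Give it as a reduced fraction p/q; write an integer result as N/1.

8/3

Shared (l₁,l₂,l₃)=(3,2,3): N and (l;000)² cancel in I_A²/I_B².
A: Δ = 2!·4!·2!/9! = 1/3780; Racah Σ t=0..0: t=0:+1/16 = 1/16; ⇒ 3j(3 2 3; 1 -2 1)² = 2/35, sgn +1
B: Δ = 2!·4!·2!/9! = 1/3780; Racah Σ t=0..2: t=0:+1/96 t=1:−1/6 t=2:+1/16 = -3/32; ⇒ 3j(3 2 3; -1 0 1)² = 3/140, sgn -1
I_A²/I_B² = (2/35)/(3/140) = 8/3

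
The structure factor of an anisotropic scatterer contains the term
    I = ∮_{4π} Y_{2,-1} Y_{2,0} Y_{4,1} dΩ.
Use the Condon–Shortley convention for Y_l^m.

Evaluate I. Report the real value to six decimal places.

-0.220728

Rules hold: Σm=0, L=8 even, 0≤4≤4.
N = 5·5·9 = 225
Δ = 0!·4!·4!/9! = 1/630
Racah Σ t=0..0: t=0:+1/16 = 1/16
⇒ 3j(2 2 4; 0 0 0)² = 2/35, sgn +1
Racah Σ t=0..0: t=0:+1/24 = 1/24
⇒ 3j(2 2 4; -1 0 1)² = 1/21, sgn -1
4πI² = N·(3j₀)²·(3jₘ)² = 30/49
I = -1·√(0.612245/4π) = -0.22072812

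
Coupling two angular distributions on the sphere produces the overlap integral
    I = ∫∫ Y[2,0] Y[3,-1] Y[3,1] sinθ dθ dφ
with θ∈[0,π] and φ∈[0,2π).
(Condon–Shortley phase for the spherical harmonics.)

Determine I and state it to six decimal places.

-0.126157

Checks pass: Σm=0; 8 even; l₃=3∈[1,5].
(2·2+1)(2·3+1)(2·3+1) = 245
Δ: 2! 2! 4! / 9! → 1/3780
sum: t=0:+1/24 t=1:−1/4 t=2:+1/24 = -1/6
3j²(2 3 3; 0 0 0) = Δ·Π!·Σ² = 4/105  (sign +1)
sum: t=0:+1/16 t=1:−1/6 t=2:+1/96 = -3/32
3j²(2 3 3; 0 -1 1) = Δ·Π!·Σ² = 3/140  (sign -1)
combine: 4πI² = 245·4/105·3/140 = 1/5
take √, sign -1: I = -0.12615663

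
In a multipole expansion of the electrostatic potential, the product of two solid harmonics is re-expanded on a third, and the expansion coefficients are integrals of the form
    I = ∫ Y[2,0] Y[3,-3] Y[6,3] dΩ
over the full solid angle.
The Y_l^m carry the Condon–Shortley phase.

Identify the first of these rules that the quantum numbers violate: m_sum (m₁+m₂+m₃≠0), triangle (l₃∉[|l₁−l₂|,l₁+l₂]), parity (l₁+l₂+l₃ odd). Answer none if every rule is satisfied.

triangle

Σmᵢ = 0  ✓
l₃∈[|l₁−l₂|,l₁+l₂]=[1,5], have l₃=6  ✗
Σlᵢ = 11 ⇒ odd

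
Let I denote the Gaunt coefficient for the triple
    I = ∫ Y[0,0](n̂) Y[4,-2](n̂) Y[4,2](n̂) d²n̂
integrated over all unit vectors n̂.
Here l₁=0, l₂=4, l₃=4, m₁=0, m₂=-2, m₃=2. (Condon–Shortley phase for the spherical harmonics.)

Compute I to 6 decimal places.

Rules hold: Σm=0, L=8 even, 4≤4≤4.
N = 1·9·9 = 81
Δ = 0!·0!·8!/9! = 1/9
Racah Σ t=0..0: t=0:+1/576 = 1/576
⇒ 3j(0 4 4; 0 0 0)² = 1/9, sgn +1
Racah Σ t=0..0: t=0:+1/1440 = 1/1440
⇒ 3j(0 4 4; 0 -2 2)² = 1/9, sgn +1
4πI² = N·(3j₀)²·(3jₘ)² = 1/1
I = +1·√(1/4π) = 0.28209479

0.282095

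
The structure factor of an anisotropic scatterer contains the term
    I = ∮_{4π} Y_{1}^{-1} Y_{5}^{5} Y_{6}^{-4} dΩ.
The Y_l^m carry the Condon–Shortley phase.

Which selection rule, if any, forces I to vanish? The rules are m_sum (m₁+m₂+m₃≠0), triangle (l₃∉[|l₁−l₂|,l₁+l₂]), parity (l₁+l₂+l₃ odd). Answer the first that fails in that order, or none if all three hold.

Σmᵢ = 0  ✓
l₃∈[|l₁−l₂|,l₁+l₂]=[4,6], have l₃=6  ✓
Σlᵢ = 12 ⇒ even  ✓

none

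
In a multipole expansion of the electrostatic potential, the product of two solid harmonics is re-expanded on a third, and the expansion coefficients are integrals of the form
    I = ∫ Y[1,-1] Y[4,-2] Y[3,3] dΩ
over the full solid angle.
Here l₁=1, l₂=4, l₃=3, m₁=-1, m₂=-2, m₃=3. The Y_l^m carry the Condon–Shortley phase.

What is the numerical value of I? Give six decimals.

0.061558

Checks pass: Σm=0; 8 even; l₃=3∈[3,5].
(2·1+1)(2·4+1)(2·3+1) = 189
Δ: 2! 0! 6! / 9! → 1/252
sum: t=1:−1/36 = -1/36
3j²(1 4 3; 0 0 0) = Δ·Π!·Σ² = 4/63  (sign +1)
sum: t=2:+1/1440 = 1/1440
3j²(1 4 3; -1 -2 3) = Δ·Π!·Σ² = 1/252  (sign +1)
combine: 4πI² = 189·4/63·1/252 = 1/21
take √, sign +1: I = 0.06155813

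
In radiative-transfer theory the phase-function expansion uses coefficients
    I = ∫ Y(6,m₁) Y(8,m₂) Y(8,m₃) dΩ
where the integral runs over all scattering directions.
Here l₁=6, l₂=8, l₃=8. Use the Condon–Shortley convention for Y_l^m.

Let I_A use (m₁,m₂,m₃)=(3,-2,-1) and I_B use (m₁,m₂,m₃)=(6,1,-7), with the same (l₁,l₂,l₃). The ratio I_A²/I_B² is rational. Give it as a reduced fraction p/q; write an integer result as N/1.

162/455

Shared (l₁,l₂,l₃)=(6,8,8): N and (l;000)² cancel in I_A²/I_B².
A: Δ = 6!·6!·10!/23! = 1/13742520792; Racah Σ t=0..3: t=0:+1/447897600 t=1:−1/82944000 t=2:+1/99532800 t=3:−1/783820800 = -11/10450944000; ⇒ 3j(6 8 8; 3 -2 -1)² = 81/96577, sgn +1
B: Δ = 6!·6!·10!/23! = 1/13742520792; Racah Σ t=0..0: t=0:+1/188116992000 = 1/188116992000; ⇒ 3j(6 8 8; 6 1 -7)² = 35/14858, sgn -1
I_A²/I_B² = (81/96577)/(35/14858) = 162/455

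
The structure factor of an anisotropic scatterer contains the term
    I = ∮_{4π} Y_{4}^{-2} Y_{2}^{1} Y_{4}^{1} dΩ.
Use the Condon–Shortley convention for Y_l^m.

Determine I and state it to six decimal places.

Checks pass: Σm=0; 10 even; l₃=4∈[2,6].
(2·4+1)(2·2+1)(2·4+1) = 405
Δ: 2! 6! 2! / 11! → 1/13860
sum: t=0:+1/192 t=1:−1/36 t=2:+1/192 = -5/288
3j²(4 2 4; 0 0 0) = Δ·Π!·Σ² = 20/693  (sign -1)
sum: t=1:−1/240 t=2:+1/96 = 1/160
3j²(4 2 4; -2 1 1) = Δ·Π!·Σ² = 27/1540  (sign -1)
combine: 4πI² = 405·20/693·27/1540 = 1215/5929
take √, sign +1: I = 0.12770047

0.127700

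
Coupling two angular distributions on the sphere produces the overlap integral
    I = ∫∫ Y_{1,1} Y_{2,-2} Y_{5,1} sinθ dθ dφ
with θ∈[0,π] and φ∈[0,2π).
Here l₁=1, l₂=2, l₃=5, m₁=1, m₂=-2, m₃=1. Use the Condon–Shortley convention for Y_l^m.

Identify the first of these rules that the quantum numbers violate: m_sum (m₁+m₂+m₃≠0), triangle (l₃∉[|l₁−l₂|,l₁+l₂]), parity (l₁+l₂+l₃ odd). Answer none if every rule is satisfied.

triangle

Σmᵢ = 0  ✓
l₃∈[|l₁−l₂|,l₁+l₂]=[1,3], have l₃=5  ✗
Σlᵢ = 8 ⇒ even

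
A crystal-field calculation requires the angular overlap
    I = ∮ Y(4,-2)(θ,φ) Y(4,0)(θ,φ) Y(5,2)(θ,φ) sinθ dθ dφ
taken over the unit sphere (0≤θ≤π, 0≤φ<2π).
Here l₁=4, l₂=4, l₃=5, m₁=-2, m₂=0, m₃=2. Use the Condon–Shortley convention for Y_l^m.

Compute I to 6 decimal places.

0.000000

l₁+l₂+l₃=13 is odd: 3j(l;000)=0 ⇒ I=0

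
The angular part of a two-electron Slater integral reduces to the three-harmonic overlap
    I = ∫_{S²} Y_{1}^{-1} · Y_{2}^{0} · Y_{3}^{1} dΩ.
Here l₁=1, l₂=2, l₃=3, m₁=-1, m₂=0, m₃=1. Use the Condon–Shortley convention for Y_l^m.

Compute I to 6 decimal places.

-0.202301

Rules hold: Σm=0, L=6 even, 1≤3≤3.
N = 3·5·7 = 105
Δ = 0!·2!·4!/7! = 1/105
Racah Σ t=0..0: t=0:+1/4 = 1/4
⇒ 3j(1 2 3; 0 0 0)² = 3/35, sgn -1
Racah Σ t=0..0: t=0:+1/8 = 1/8
⇒ 3j(1 2 3; -1 0 1)² = 2/35, sgn +1
4πI² = N·(3j₀)²·(3jₘ)² = 18/35
I = -1·√(0.514286/4π) = -0.20230066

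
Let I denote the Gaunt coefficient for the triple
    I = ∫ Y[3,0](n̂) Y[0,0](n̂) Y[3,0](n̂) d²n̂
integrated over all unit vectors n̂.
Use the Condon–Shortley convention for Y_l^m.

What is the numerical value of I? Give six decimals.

Checks pass: Σm=0; 6 even; l₃=3∈[3,3].
(2·3+1)(2·0+1)(2·3+1) = 49
Δ: 0! 6! 0! / 7! → 1/7
sum: t=0:+1/36 = 1/36
3j²(3 0 3; 0 0 0) = Δ·Π!·Σ² = 1/7  (sign -1)
(m-triple is (0,0,0) — same symbol as above.)
combine: 4πI² = 49·1/7·1/7 = 1/1
take √, sign +1: I = 0.28209479

0.282095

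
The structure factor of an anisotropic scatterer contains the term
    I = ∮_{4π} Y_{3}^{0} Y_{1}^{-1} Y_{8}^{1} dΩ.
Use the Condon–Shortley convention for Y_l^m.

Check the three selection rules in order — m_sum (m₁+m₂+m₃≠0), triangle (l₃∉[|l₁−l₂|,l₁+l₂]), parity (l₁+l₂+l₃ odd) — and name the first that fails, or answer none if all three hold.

m₁+m₂+m₃ = 0 − 1 + 1 = 0  ✓
triangle: |3−1|=2 ≤ l₃=8 ≤ 3+1=4  ✗
parity: l₁+l₂+l₃ = 12 is even

triangle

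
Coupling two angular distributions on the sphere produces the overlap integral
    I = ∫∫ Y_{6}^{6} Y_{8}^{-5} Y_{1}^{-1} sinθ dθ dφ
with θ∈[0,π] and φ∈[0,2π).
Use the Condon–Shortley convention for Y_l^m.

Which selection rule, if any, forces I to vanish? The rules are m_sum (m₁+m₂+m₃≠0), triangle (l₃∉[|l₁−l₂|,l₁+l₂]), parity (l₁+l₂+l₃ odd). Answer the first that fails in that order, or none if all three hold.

azimuthal sum: 6 − 5 − 1 = 0  ✓
2 ≤ 1 ≤ 14 (triangle on l)  ✗
L = 6 + 8 + 1 = 15 (odd)

triangle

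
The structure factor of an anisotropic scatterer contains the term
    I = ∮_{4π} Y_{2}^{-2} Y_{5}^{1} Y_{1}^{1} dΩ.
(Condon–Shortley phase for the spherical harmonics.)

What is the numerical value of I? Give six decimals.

triangle: need 3≤l₃≤7, have 1; I=0

0.000000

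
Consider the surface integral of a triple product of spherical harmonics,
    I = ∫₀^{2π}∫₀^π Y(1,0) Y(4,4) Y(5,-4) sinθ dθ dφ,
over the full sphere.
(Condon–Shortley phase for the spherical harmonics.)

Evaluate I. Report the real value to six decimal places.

0.147319

m-sum 0 ✓  L=10 even ✓  3≤5≤5 ✓
Π(2lᵢ+1) = 3×9×11 = 297
triangle coeff Δ(1,4,5) = 1/495
Σ_t [0,0]: t=0:+1/576 = 1/576
(3j)²=5/99 [(1 4 5; 0 0 0)], sign=-1
Σ_t [0,0]: t=0:+1/40320 = 1/40320
(3j)²=1/55 [(1 4 5; 0 4 -4)], sign=-1
⇒ 4πI² = 3/11
I = (+1)√(3/11/(4π)) = 0.14731920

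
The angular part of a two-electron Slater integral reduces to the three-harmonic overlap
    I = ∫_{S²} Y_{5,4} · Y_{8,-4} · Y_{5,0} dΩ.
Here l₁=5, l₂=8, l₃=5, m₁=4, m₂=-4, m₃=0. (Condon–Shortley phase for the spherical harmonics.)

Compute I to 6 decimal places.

m-sum 0 ✓  L=18 even ✓  3≤5≤13 ✓
Π(2lᵢ+1) = 11×17×11 = 2057
triangle coeff Δ(5,8,5) = 1/37413090
Σ_t [3,5]: t=3:−1/1036800 t=4:+1/331776 t=5:−1/1036800 = 1/921600
(3j)²=490/46189 [(5 8 5; 0 0 0)], sign=-1
Σ_t [0,1]: t=0:+1/23224320 t=1:−1/7257600 = -11/116121600
(3j)²=121/8398 [(5 8 5; 4 -4 0)], sign=+1
⇒ 4πI² = 326095/1037153
I = (-1)√(326095/1037153/(4π)) = -0.15817787

-0.158178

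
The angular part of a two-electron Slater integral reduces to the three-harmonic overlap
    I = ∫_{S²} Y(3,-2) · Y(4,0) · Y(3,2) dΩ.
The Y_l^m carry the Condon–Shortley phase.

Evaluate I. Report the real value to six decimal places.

-0.179515

Rules hold: Σm=0, L=10 even, 1≤3≤7.
N = 7·9·7 = 441
Δ = 4!·2!·4!/11! = 1/34650
Racah Σ t=1..3: t=1:−1/72 t=2:+1/16 t=3:−1/72 = 5/144
⇒ 3j(3 4 3; 0 0 0)² = 2/77, sgn -1
Racah Σ t=3..4: t=3:−1/72 t=4:+1/576 = -7/576
⇒ 3j(3 4 3; -2 0 2)² = 7/198, sgn +1
4πI² = N·(3j₀)²·(3jₘ)² = 49/121
I = -1·√(0.404959/4π) = -0.17951487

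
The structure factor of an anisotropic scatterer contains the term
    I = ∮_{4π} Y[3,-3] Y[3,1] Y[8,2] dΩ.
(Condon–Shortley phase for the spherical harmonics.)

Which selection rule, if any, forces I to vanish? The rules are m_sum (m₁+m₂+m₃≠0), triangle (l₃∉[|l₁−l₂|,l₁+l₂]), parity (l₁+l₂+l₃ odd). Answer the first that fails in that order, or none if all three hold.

triangle

m₁+m₂+m₃ = -3 + 1 + 2 = 0  ✓
triangle: |3−3|=0 ≤ l₃=8 ≤ 3+3=6  ✗
parity: l₁+l₂+l₃ = 14 is even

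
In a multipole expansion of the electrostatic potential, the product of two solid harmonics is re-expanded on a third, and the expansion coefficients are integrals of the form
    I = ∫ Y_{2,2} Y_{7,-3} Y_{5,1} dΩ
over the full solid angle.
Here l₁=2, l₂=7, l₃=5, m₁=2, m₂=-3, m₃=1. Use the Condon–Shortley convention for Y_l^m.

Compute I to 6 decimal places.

m-sum 0 ✓  L=14 even ✓  5≤5≤9 ✓
Π(2lᵢ+1) = 5×15×11 = 825
triangle coeff Δ(2,7,5) = 1/15015
Σ_t [2,2]: t=2:+1/57600 = 1/57600
(3j)²=21/715 [(2 7 5; 0 0 0)], sign=-1
Σ_t [0,0]: t=0:+1/414720 = 1/414720
(3j)²=2/143 [(2 7 5; 2 -3 1)], sign=+1
⇒ 4πI² = 630/1859
I = (-1)√(630/1859/(4π)) = -0.16421985

-0.164220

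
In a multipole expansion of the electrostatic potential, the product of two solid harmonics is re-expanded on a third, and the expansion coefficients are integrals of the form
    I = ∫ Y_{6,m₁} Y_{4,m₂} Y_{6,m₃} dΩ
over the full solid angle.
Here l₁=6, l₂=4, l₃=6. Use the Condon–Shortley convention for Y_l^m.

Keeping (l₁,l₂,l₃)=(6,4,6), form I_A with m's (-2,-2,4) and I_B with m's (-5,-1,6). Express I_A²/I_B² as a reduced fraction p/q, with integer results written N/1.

529/5445

Shared (l₁,l₂,l₃)=(6,4,6): N and (l;000)² cancel in I_A²/I_B².
A: Δ = 4!·8!·4!/17! = 1/15315300; Racah Σ t=0..2: t=0:+1/3870720 t=1:−1/181440 t=2:+1/138240 = 23/11612160; ⇒ 3j(6 4 6; -2 -2 4)² = 529/204204, sgn +1
B: Δ = 4!·8!·4!/17! = 1/15315300; Racah Σ t=3..3: t=3:−1/5806080 = -1/5806080; ⇒ 3j(6 4 6; -5 -1 6)² = 165/6188, sgn -1
I_A²/I_B² = (529/204204)/(165/6188) = 529/5445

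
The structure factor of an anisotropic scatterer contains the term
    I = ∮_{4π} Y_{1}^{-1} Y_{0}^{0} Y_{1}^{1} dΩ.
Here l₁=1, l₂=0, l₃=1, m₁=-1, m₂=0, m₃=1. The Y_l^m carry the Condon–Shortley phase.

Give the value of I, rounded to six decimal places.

Checks pass: Σm=0; 2 even; l₃=1∈[1,1].
(2·1+1)(2·0+1)(2·1+1) = 9
Δ: 0! 2! 0! / 3! → 1/3
sum: t=0:+1/1 = 1/1
3j²(1 0 1; 0 0 0) = Δ·Π!·Σ² = 1/3  (sign -1)
sum: t=0:+1/2 = 1/2
3j²(1 0 1; -1 0 1) = Δ·Π!·Σ² = 1/3  (sign +1)
combine: 4πI² = 9·1/3·1/3 = 1/1
take √, sign -1: I = -0.28209479

-0.282095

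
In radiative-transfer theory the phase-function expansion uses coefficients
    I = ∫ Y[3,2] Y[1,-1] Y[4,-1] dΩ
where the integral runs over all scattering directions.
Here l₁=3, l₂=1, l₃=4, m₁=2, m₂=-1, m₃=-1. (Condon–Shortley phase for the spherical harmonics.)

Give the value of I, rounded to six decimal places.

-0.106622

m-sum 0 ✓  L=8 even ✓  2≤4≤4 ✓
Π(2lᵢ+1) = 7×3×9 = 189
triangle coeff Δ(3,1,4) = 1/252
Σ_t [0,0]: t=0:+1/36 = 1/36
(3j)²=4/63 [(3 1 4; 0 0 0)], sign=+1
Σ_t [0,0]: t=0:+1/240 = 1/240
(3j)²=1/84 [(3 1 4; 2 -1 -1)], sign=-1
⇒ 4πI² = 1/7
I = (-1)√(1/7/(4π)) = -0.10662181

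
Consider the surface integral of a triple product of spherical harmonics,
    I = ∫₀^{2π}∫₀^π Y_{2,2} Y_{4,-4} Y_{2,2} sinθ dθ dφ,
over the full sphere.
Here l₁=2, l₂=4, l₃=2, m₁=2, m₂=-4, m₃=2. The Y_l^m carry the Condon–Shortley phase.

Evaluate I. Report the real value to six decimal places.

Rules hold: Σm=0, L=8 even, 2≤2≤6.
N = 5·9·5 = 225
Δ = 4!·0!·4!/9! = 1/630
Racah Σ t=2..2: t=2:+1/16 = 1/16
⇒ 3j(2 4 2; 0 0 0)² = 2/35, sgn +1
Racah Σ t=0..0: t=0:+1/576 = 1/576
⇒ 3j(2 4 2; 2 -4 2)² = 1/9, sgn +1
4πI² = N·(3j₀)²·(3jₘ)² = 10/7
I = +1·√(1.42857/4π) = 0.33716777

0.337168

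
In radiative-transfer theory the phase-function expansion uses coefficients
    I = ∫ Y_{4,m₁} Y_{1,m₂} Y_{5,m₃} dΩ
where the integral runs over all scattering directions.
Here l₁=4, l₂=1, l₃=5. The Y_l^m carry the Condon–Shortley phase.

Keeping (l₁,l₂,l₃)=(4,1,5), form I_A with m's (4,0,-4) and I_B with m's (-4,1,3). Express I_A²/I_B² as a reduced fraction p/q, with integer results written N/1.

9/1

Same 4,1,5: normalisation and zero-m 3j drop out of the ratio.
A: Δ: 0! 8! 2! / 11! → 1/495; sum: t=0:+1/40320 = 1/40320; 3j²(4 1 5; 4 0 -4) = Δ·Π!·Σ² = 1/55  (sign -1)
B: Δ: 0! 8! 2! / 11! → 1/495; sum: t=0:+1/80640 = 1/80640; 3j²(4 1 5; -4 1 3) = Δ·Π!·Σ² = 1/495  (sign +1)
I_A²/I_B² = (1/55)/(1/495) = 9/1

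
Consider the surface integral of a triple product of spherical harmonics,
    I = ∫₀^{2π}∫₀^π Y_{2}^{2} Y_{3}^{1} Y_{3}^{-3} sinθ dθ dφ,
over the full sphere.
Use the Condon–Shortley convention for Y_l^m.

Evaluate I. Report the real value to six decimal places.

Rules hold: Σm=0, L=8 even, 1≤3≤5.
N = 5·7·7 = 245
Δ = 2!·2!·4!/9! = 1/3780
Racah Σ t=0..2: t=0:+1/24 t=1:−1/4 t=2:+1/24 = -1/6
⇒ 3j(2 3 3; 0 0 0)² = 4/105, sgn +1
Racah Σ t=0..0: t=0:+1/96 = 1/96
⇒ 3j(2 3 3; 2 1 -3)² = 1/42, sgn +1
4πI² = N·(3j₀)²·(3jₘ)² = 2/9
I = +1·√(0.222222/4π) = 0.13298076

0.132981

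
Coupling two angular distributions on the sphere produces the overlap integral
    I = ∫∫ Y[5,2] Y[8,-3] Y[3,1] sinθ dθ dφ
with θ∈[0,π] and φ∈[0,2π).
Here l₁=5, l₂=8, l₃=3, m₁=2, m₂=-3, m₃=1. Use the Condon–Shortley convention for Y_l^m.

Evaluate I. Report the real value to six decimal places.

-0.241178

Rules hold: Σm=0, L=16 even, 3≤3≤13.
N = 11·17·7 = 1309
Δ = 10!·0!·6!/17! = 1/136136
Racah Σ t=5..5: t=5:−1/518400 = -1/518400
⇒ 3j(5 8 3; 0 0 0)² = 56/2431, sgn +1
Racah Σ t=3..3: t=3:−1/1451520 = -1/1451520
⇒ 3j(5 8 3; 2 -3 1)² = 75/3094, sgn -1
4πI² = N·(3j₀)²·(3jₘ)² = 2100/2873
I = -1·√(0.730943/4π) = -0.24117756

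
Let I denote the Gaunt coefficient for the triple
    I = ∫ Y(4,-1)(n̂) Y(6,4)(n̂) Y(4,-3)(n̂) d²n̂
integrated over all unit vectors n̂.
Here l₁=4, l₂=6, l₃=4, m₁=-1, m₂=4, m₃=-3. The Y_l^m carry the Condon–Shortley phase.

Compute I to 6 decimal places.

m-sum 0 ✓  L=14 even ✓  2≤4≤10 ✓
Π(2lᵢ+1) = 9×13×9 = 1053
triangle coeff Δ(4,6,4) = 1/1261260
Σ_t [2,4]: t=2:+1/4608 t=3:−1/1296 t=4:+1/4608 = -7/20736
(3j)²=20/1287 [(4 6 4; 0 0 0)], sign=-1
Σ_t [4,5]: t=4:+1/34560 t=5:−1/28800 = -1/172800
(3j)²=1/1430 [(4 6 4; -1 4 -3)], sign=+1
⇒ 4πI² = 18/1573
I = (-1)√(18/1573/(4π)) = -0.03017637

-0.030176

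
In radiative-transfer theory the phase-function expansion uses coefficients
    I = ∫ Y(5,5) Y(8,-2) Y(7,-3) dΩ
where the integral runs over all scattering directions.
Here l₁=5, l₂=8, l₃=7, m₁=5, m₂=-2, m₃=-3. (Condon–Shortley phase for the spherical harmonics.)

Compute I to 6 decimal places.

0.140622

m-sum 0 ✓  L=20 even ✓  3≤7≤13 ✓
Π(2lᵢ+1) = 11×17×15 = 2805
triangle coeff Δ(5,8,7) = 1/814773960
Σ_t [1,5]: t=1:−1/87091200 t=2:+1/4976640 t=3:−1/2073600 t=4:+1/4976640 t=5:−1/87091200 = -1/9676800
(3j)²=360/46189 [(5 8 7; 0 0 0)], sign=+1
Σ_t [0,0]: t=0:+1/298598400 = 1/298598400
(3j)²=525/46189 [(5 8 7; 5 -2 -3)], sign=+1
⇒ 4πI² = 2835000/11408683
I = (+1)√(2835000/11408683/(4π)) = 0.14062219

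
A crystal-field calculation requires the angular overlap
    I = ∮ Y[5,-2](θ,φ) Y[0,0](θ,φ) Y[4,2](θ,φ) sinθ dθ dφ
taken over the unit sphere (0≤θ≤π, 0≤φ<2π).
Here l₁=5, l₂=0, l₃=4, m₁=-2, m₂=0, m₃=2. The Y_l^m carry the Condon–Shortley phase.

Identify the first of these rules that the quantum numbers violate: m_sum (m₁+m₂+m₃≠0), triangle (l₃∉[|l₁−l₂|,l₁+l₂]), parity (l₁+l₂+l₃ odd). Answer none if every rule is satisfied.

triangle

Σmᵢ = 0  ✓
l₃∈[|l₁−l₂|,l₁+l₂]=[5,5], have l₃=4  ✗
Σlᵢ = 9 ⇒ odd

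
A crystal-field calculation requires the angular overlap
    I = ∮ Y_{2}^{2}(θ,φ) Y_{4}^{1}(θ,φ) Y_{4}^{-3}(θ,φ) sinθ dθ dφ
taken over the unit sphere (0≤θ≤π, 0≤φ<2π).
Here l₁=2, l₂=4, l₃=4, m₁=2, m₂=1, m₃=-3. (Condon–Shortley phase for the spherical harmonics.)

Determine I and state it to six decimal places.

Rules hold: Σm=0, L=10 even, 2≤4≤6.
N = 5·9·9 = 405
Δ = 2!·2!·6!/11! = 1/13860
Racah Σ t=0..2: t=0:+1/192 t=1:−1/36 t=2:+1/192 = -5/288
⇒ 3j(2 4 4; 0 0 0)² = 20/693, sgn -1
Racah Σ t=0..0: t=0:+1/480 = 1/480
⇒ 3j(2 4 4; 2 1 -3)² = 3/110, sgn -1
4πI² = N·(3j₀)²·(3jₘ)² = 270/847
I = +1·√(0.318772/4π) = 0.15927046

0.159270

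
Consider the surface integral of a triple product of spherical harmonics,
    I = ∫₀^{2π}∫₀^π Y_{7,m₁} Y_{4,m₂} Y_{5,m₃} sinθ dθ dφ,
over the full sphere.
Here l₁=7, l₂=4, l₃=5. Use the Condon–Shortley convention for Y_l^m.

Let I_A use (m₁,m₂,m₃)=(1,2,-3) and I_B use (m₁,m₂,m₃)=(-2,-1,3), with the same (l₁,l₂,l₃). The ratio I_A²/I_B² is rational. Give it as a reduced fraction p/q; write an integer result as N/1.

Shared (l₁,l₂,l₃)=(7,4,5): N and (l;000)² cancel in I_A²/I_B².
A: Δ = 6!·8!·2!/17! = 1/6126120; Racah Σ t=4..6: t=4:+1/138240 t=5:−1/604800 t=6:+1/58060800 = 13/2322432; ⇒ 3j(7 4 5; 1 2 -3)² = 1625/94248, sgn +1
B: Δ = 6!·8!·2!/17! = 1/6126120; Racah Σ t=1..3: t=1:−1/9676800 t=2:+1/241920 t=3:−1/103680 = -163/29030400; ⇒ 3j(7 4 5; -2 -1 3)² = 26569/2042040, sgn -1
I_A²/I_B² = (1625/94248)/(26569/2042040) = 105625/79707

105625/79707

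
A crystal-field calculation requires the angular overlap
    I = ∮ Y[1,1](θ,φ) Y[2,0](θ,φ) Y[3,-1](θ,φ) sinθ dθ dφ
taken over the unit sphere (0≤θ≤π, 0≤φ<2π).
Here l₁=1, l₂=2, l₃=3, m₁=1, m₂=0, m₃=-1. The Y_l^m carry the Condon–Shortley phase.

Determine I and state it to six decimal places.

-0.202301

Checks pass: Σm=0; 6 even; l₃=3∈[1,3].
(2·1+1)(2·2+1)(2·3+1) = 105
Δ: 0! 2! 4! / 7! → 1/105
sum: t=0:+1/4 = 1/4
3j²(1 2 3; 0 0 0) = Δ·Π!·Σ² = 3/35  (sign -1)
sum: t=0:+1/8 = 1/8
3j²(1 2 3; 1 0 -1) = Δ·Π!·Σ² = 2/35  (sign +1)
combine: 4πI² = 105·3/35·2/35 = 18/35
take √, sign -1: I = -0.20230066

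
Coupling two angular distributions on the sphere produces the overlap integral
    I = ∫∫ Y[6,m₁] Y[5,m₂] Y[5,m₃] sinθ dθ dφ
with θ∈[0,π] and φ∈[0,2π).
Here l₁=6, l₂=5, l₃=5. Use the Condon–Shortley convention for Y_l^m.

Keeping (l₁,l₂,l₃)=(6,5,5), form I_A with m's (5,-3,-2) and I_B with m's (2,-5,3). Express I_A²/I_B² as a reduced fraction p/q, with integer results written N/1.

Shared (l₁,l₂,l₃)=(6,5,5): N and (l;000)² cancel in I_A²/I_B².
A: Δ = 6!·6!·4!/17! = 1/28588560; Racah Σ t=0..1: t=0:+1/345600 t=1:−1/518400 = 1/1036800; ⇒ 3j(6 5 5; 5 -3 -2)² = 7/2210, sgn -1
B: Δ = 6!·6!·4!/17! = 1/28588560; Racah Σ t=0..0: t=0:+1/829440 = 1/829440; ⇒ 3j(6 5 5; 2 -5 3)² = 35/2431, sgn +1
I_A²/I_B² = (7/2210)/(35/2431) = 11/50

11/50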